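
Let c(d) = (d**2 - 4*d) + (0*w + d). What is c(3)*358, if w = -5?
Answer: 0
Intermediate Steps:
c(d) = d**2 - 3*d (c(d) = (d**2 - 4*d) + (0*(-5) + d) = (d**2 - 4*d) + (0 + d) = (d**2 - 4*d) + d = d**2 - 3*d)
c(3)*358 = (3*(-3 + 3))*358 = (3*0)*358 = 0*358 = 0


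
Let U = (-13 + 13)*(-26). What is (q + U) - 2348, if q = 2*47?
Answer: -2254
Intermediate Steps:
U = 0 (U = 0*(-26) = 0)
q = 94
(q + U) - 2348 = (94 + 0) - 2348 = 94 - 2348 = -2254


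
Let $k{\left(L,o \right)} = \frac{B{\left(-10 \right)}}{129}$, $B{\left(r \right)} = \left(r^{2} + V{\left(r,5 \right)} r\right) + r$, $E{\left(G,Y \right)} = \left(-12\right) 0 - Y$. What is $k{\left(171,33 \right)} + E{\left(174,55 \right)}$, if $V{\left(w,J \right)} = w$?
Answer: $- \frac{6905}{129} \approx -53.527$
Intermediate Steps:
$E{\left(G,Y \right)} = - Y$ ($E{\left(G,Y \right)} = 0 - Y = - Y$)
$B{\left(r \right)} = r + 2 r^{2}$ ($B{\left(r \right)} = \left(r^{2} + r r\right) + r = \left(r^{2} + r^{2}\right) + r = 2 r^{2} + r = r + 2 r^{2}$)
$k{\left(L,o \right)} = \frac{190}{129}$ ($k{\left(L,o \right)} = \frac{\left(-10\right) \left(1 + 2 \left(-10\right)\right)}{129} = - 10 \left(1 - 20\right) \frac{1}{129} = \left(-10\right) \left(-19\right) \frac{1}{129} = 190 \cdot \frac{1}{129} = \frac{190}{129}$)
$k{\left(171,33 \right)} + E{\left(174,55 \right)} = \frac{190}{129} - 55 = - \frac{6905}{129}$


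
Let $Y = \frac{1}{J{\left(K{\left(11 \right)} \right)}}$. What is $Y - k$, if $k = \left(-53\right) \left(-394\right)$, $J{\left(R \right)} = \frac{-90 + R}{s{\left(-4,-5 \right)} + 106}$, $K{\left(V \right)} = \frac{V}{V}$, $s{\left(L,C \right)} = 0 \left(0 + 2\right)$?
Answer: $- \frac{1858604}{89} \approx -20883.0$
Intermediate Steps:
$s{\left(L,C \right)} = 0$ ($s{\left(L,C \right)} = 0 \cdot 2 = 0$)
$K{\left(V \right)} = 1$
$J{\left(R \right)} = - \frac{45}{53} + \frac{R}{106}$ ($J{\left(R \right)} = \frac{-90 + R}{0 + 106} = \frac{-90 + R}{106} = \left(-90 + R\right) \frac{1}{106} = - \frac{45}{53} + \frac{R}{106}$)
$Y = - \frac{106}{89}$ ($Y = \frac{1}{- \frac{45}{53} + \frac{1}{106} \cdot 1} = \frac{1}{- \frac{45}{53} + \frac{1}{106}} = \frac{1}{- \frac{89}{106}} = - \frac{106}{89} \approx -1.191$)
$k = 20882$
$Y - k = - \frac{106}{89} - 20882 = - \frac{1858604}{89}$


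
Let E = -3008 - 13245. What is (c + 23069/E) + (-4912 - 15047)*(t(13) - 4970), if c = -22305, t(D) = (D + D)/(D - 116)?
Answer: 166031433569770/1674059 ≈ 9.9179e+7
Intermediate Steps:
t(D) = 2*D/(-116 + D) (t(D) = (2*D)/(-116 + D) = 2*D/(-116 + D))
E = -16253
(c + 23069/E) + (-4912 - 15047)*(t(13) - 4970) = (-22305 + 23069/(-16253)) + (-4912 - 15047)*(2*13/(-116 + 13) - 4970) = (-22305 + 23069*(-1/16253)) - 19959*(2*13/(-103) - 4970) = (-22305 - 23069/16253) - 19959*(2*13*(-1/103) - 4970) = -362546234/16253 - 19959*(-26/103 - 4970) = -362546234/16253 - 19959*(-511936/103) = -362546234/16253 + 10217730624/103 = 166031433569770/1674059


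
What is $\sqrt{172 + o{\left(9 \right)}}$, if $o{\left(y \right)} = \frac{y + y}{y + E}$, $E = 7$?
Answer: $\frac{\sqrt{2770}}{4} \approx 13.158$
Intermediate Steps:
$o{\left(y \right)} = \frac{2 y}{7 + y}$ ($o{\left(y \right)} = \frac{y + y}{y + 7} = \frac{2 y}{7 + y}$)
$\sqrt{172 + o{\left(9 \right)}} = \sqrt{172 + 2 \cdot 9 \frac{1}{7 + 9}} = \sqrt{172 + 2 \cdot 9 \cdot \frac{1}{16}} = \sqrt{172 + \frac{9}{8}} = \sqrt{\frac{1385}{8}} = \frac{\sqrt{2770}}{4}$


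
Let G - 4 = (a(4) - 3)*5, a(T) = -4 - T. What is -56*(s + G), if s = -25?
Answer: 4256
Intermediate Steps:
G = -51 (G = 4 + ((-4 - 1*4) - 3)*5 = 4 + ((-4 - 4) - 3)*5 = 4 + (-8 - 3)*5 = 4 - 11*5 = 4 - 55 = -51)
-56*(s + G) = -56*(-25 - 51) = -56*(-76) = 4256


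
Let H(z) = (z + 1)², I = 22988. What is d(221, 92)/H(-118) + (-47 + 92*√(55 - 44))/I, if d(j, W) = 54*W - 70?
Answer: 111951841/314682732 + 23*√11/5747 ≈ 0.36903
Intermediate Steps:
d(j, W) = -70 + 54*W
H(z) = (1 + z)²
d(221, 92)/H(-118) + (-47 + 92*√(55 - 44))/I = (-70 + 54*92)/((1 - 118)²) + (-47 + 92*√(55 - 44))/22988 = (-70 + 4968)/((-117)²) + (-47 + 92*√11)*(1/22988) = 4898/13689 + (-47/22988 + 23*√11/5747) = 111951841/314682732 + 23*√11/5747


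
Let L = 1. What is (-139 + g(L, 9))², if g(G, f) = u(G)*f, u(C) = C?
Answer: 16900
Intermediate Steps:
g(G, f) = G*f
(-139 + g(L, 9))² = (-139 + 1*9)² = (-139 + 9)² = (-130)² = 16900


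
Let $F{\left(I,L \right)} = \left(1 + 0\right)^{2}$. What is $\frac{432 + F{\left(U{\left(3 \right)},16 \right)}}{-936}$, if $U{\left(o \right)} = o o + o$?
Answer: $- \frac{433}{936} \approx -0.46261$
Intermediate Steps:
$U{\left(o \right)} = o + o^{2}$ ($U{\left(o \right)} = o^{2} + o = o + o^{2}$)
$F{\left(I,L \right)} = 1$ ($F{\left(I,L \right)} = 1^{2} = 1$)
$\frac{432 + F{\left(U{\left(3 \right)},16 \right)}}{-936} = \frac{432 + 1}{-936} = 433 \left(- \frac{1}{936}\right) = - \frac{433}{936}$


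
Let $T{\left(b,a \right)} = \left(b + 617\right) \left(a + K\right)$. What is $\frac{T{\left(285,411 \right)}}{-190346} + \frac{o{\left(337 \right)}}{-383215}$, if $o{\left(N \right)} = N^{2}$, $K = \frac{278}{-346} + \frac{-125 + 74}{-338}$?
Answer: $- \frac{4779023450138213}{2132647425156430} \approx -2.2409$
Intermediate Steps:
$K = - \frac{38159}{58474}$ ($K = 278 \left(- \frac{1}{346}\right) - - \frac{51}{338} = - \frac{139}{173} + \frac{51}{338} = - \frac{38159}{58474} \approx -0.65258$)
$T{\left(b,a \right)} = \left(617 + b\right) \left(- \frac{38159}{58474} + a\right)$ ($T{\left(b,a \right)} = \left(b + 617\right) \left(a - \frac{38159}{58474}\right) = \left(617 + b\right) \left(- \frac{38159}{58474} + a\right)$)
$\frac{T{\left(285,411 \right)}}{-190346} + \frac{o{\left(337 \right)}}{-383215} = \frac{- \frac{23544103}{58474} + 617 \cdot 411 - \frac{10875315}{58474} + 411 \cdot 285}{-190346} + \frac{337^{2}}{-383215} = \left(- \frac{23544103}{58474} + 253587 - \frac{10875315}{58474} + 117135\right) \left(- \frac{1}{190346}\right) + 113569 \left(- \frac{1}{383215}\right) = \frac{10821589405}{29237} \left(- \frac{1}{190346}\right) - \frac{113569}{383215} = - \frac{10821589405}{5565146002} - \frac{113569}{383215} = - \frac{4779023450138213}{2132647425156430}$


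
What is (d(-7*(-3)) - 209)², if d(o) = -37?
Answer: 60516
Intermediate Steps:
(d(-7*(-3)) - 209)² = (-37 - 209)² = (-246)² = 60516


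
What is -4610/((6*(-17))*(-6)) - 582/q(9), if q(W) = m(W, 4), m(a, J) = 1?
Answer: -180397/306 ≈ -589.53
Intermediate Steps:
q(W) = 1
-4610/((6*(-17))*(-6)) - 582/q(9) = -4610/((6*(-17))*(-6)) - 582/1 = -4610/((-102*(-6))) - 582*1 = -4610/612 - 582 = -4610*1/612 - 582 = -2305/306 - 582 = -180397/306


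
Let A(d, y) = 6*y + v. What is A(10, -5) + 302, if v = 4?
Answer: 276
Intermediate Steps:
A(d, y) = 4 + 6*y (A(d, y) = 6*y + 4 = 4 + 6*y)
A(10, -5) + 302 = (4 + 6*(-5)) + 302 = (4 - 30) + 302 = -26 + 302 = 276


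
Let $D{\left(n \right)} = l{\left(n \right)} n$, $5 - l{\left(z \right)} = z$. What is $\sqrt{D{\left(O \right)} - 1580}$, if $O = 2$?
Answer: $i \sqrt{1574} \approx 39.674 i$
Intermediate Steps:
$l{\left(z \right)} = 5 - z$
$D{\left(n \right)} = n \left(5 - n\right)$ ($D{\left(n \right)} = \left(5 - n\right) n = n \left(5 - n\right)$)
$\sqrt{D{\left(O \right)} - 1580} = \sqrt{2 \left(5 - 2\right) - 1580} = \sqrt{2 \cdot 3 - 1580} = \sqrt{6 - 1580} = \sqrt{-1574} = i \sqrt{1574}$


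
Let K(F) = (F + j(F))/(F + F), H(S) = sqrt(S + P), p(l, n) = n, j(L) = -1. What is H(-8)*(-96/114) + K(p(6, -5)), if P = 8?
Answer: 3/5 ≈ 0.60000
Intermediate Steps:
H(S) = sqrt(8 + S) (H(S) = sqrt(S + 8) = sqrt(8 + S))
K(F) = (-1 + F)/(2*F) (K(F) = (F - 1)/(F + F) = (-1 + F)/((2*F)) = (-1 + F)*(1/(2*F)) = (-1 + F)/(2*F))
H(-8)*(-96/114) + K(p(6, -5)) = sqrt(8 - 8)*(-96/114) + (1/2)*(-1 - 5)/(-5) = sqrt(0)*(-96*1/114) + (1/2)*(-1/5)*(-6) = 0*(-16/19) + 3/5 = 0 + 3/5 = 3/5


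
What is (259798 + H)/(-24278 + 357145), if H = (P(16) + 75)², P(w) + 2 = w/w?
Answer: 265274/332867 ≈ 0.79694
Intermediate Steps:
P(w) = -1 (P(w) = -2 + w/w = -2 + 1 = -1)
H = 5476 (H = (-1 + 75)² = 74² = 5476)
(259798 + H)/(-24278 + 357145) = (259798 + 5476)/(-24278 + 357145) = 265274/332867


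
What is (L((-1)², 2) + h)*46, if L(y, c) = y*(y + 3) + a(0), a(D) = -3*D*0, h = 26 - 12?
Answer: 828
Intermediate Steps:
h = 14
a(D) = 0
L(y, c) = y*(3 + y) (L(y, c) = y*(y + 3) + 0 = y*(3 + y) + 0 = y*(3 + y))
(L((-1)², 2) + h)*46 = ((-1)²*(3 + (-1)²) + 14)*46 = (1*(3 + 1) + 14)*46 = (1*4 + 14)*46 = (4 + 14)*46 = 18*46 = 828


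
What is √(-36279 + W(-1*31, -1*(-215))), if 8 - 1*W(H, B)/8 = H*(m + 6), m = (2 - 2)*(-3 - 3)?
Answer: 11*I*√287 ≈ 186.35*I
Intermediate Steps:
m = 0 (m = 0*(-6) = 0)
W(H, B) = 64 - 48*H (W(H, B) = 64 - 8*H*(0 + 6) = 64 - 8*H*6 = 64 - 48*H)
√(-36279 + W(-1*31, -1*(-215))) = √(-36279 + (64 - (-48)*31)) = √(-36279 + (64 - 48*(-31))) = √(-36279 + (64 + 1488)) = √(-36279 + 1552) = √(-34727) = 11*I*√287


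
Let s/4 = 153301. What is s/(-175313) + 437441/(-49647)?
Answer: -5638570159/458092869 ≈ -12.309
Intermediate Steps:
s = 613204 (s = 4*153301 = 613204)
s/(-175313) + 437441/(-49647) = 613204/(-175313) + 437441/(-49647) = 613204*(-1/175313) + 437441*(-1/49647) = -613204/175313 - 437441/49647 = -5638570159/458092869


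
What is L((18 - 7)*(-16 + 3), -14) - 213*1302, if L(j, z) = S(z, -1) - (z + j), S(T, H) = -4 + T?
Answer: -277187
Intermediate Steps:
L(j, z) = -4 - j (L(j, z) = (-4 + z) - (z + j) = (-4 + z) - (j + z) = (-4 + z) + (-j - z) = -4 - j)
L((18 - 7)*(-16 + 3), -14) - 213*1302 = (-4 - (18 - 7)*(-16 + 3)) - 213*1302 = (-4 - 11*(-13)) - 277326 = (-4 - 1*(-143)) - 277326 = (-4 + 143) - 277326 = 139 - 277326 = -277187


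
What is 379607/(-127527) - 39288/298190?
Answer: -59102646053/19013638065 ≈ -3.1084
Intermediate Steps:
379607/(-127527) - 39288/298190 = 379607*(-1/127527) - 39288*1/298190 = -379607/127527 - 19644/149095 = -59102646053/19013638065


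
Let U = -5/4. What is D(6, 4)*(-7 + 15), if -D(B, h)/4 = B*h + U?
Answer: -728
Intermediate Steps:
U = -5/4 (U = -5*1/4 = -5/4 ≈ -1.2500)
D(B, h) = 5 - 4*B*h (D(B, h) = -4*(B*h - 5/4) = -4*(-5/4 + B*h) = 5 - 4*B*h)
D(6, 4)*(-7 + 15) = (5 - 4*6*4)*(-7 + 15) = (5 - 96)*8 = -91*8 = -728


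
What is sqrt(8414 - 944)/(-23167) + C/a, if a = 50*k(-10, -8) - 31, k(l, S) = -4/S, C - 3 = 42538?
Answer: -42541/6 - 3*sqrt(830)/23167 ≈ -7090.2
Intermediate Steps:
C = 42541 (C = 3 + 42538 = 42541)
a = -6 (a = 50*(-4/(-8)) - 31 = 50*(-4*(-1/8)) - 31 = 50*(1/2) - 31 = 25 - 31 = -6)
sqrt(8414 - 944)/(-23167) + C/a = sqrt(8414 - 944)/(-23167) + 42541/(-6) = sqrt(7470)*(-1/23167) + 42541*(-1/6) = (3*sqrt(830))*(-1/23167) - 42541/6 = -3*sqrt(830)/23167 - 42541/6 = -42541/6 - 3*sqrt(830)/23167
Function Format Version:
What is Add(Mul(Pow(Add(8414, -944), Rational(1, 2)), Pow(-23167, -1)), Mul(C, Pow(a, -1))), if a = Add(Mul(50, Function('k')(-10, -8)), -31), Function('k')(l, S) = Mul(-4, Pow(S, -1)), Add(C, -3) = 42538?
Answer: Add(Rational(-42541, 6), Mul(Rational(-3, 23167), Pow(830, Rational(1, 2)))) ≈ -7090.2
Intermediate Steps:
C = 42541 (C = Add(3, 42538) = 42541)
a = -6 (a = Add(Mul(50, Mul(-4, Pow(-8, -1))), -31) = Add(Mul(50, Mul(-4, Rational(-1, 8))), -31) = Add(Mul(50, Rational(1, 2)), -31) = Add(25, -31) = -6)
Add(Mul(Pow(Add(8414, -944), Rational(1, 2)), Pow(-23167, -1)), Mul(C, Pow(a, -1))) = Add(Mul(Pow(Add(8414, -944), Rational(1, 2)), Pow(-23167, -1)), Mul(42541, Pow(-6, -1))) = Add(Mul(Pow(7470, Rational(1, 2)), Rational(-1, 23167)), Mul(42541, Rational(-1, 6))) = Add(Mul(Mul(3, Pow(830, Rational(1, 2))), Rational(-1, 23167)), Rational(-42541, 6)) = Add(Mul(Rational(-3, 23167), Pow(830, Rational(1, 2))), Rational(-42541, 6)) = Add(Rational(-42541, 6), Mul(Rational(-3, 23167), Pow(830, Rational(1, 2))))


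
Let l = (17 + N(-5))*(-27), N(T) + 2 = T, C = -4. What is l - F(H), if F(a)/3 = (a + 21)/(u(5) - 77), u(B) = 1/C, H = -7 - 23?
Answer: -27846/103 ≈ -270.35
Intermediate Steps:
N(T) = -2 + T
H = -30
u(B) = -¼ (u(B) = 1/(-4) = -¼)
F(a) = -84/103 - 4*a/103 (F(a) = 3*((a + 21)/(-¼ - 77)) = 3*((21 + a)/(-309/4)) = 3*((21 + a)*(-4/309)) = 3*(-28/103 - 4*a/309) = -84/103 - 4*a/103)
l = -270 (l = (17 + (-2 - 5))*(-27) = (17 - 7)*(-27) = 10*(-27) = -270)
l - F(H) = -270 - (-84/103 - 4/103*(-30)) = -270 - (-84/103 + 120/103) = -270 - 1*36/103 = -270 - 36/103 = -27846/103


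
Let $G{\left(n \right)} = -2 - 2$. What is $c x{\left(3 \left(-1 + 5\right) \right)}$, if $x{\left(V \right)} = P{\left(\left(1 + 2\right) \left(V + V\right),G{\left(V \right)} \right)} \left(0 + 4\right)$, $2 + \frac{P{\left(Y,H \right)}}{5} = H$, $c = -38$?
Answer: $4560$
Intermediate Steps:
$G{\left(n \right)} = -4$
$P{\left(Y,H \right)} = -10 + 5 H$
$x{\left(V \right)} = -120$ ($x{\left(V \right)} = \left(-10 + 5 \left(-4\right)\right) \left(0 + 4\right) = \left(-10 - 20\right) 4 = \left(-30\right) 4 = -120$)
$c x{\left(3 \left(-1 + 5\right) \right)} = \left(-38\right) \left(-120\right) = 4560$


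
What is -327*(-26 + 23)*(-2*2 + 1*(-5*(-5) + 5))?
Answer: 25506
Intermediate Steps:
-327*(-26 + 23)*(-2*2 + 1*(-5*(-5) + 5)) = -(-981)*(-4 + 1*(25 + 5)) = -(-981)*(-4 + 1*30) = -(-981)*(-4 + 30) = -(-981)*26 = -327*(-78) = 25506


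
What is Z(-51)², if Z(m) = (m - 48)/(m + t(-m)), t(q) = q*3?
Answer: 1089/1156 ≈ 0.94204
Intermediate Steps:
t(q) = 3*q
Z(m) = -(-48 + m)/(2*m) (Z(m) = (m - 48)/(m + 3*(-m)) = (-48 + m)/(m - 3*m) = (-48 + m)/((-2*m)) = (-48 + m)*(-1/(2*m)) = -(-48 + m)/(2*m))
Z(-51)² = ((½)*(48 - 1*(-51))/(-51))² = ((½)*(-1/51)*(48 + 51))² = ((½)*(-1/51)*99)² = (-33/34)² = 1089/1156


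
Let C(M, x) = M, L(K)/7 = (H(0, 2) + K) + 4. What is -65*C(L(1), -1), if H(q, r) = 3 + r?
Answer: -4550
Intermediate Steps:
L(K) = 63 + 7*K (L(K) = 7*(((3 + 2) + K) + 4) = 7*((5 + K) + 4) = 7*(9 + K) = 63 + 7*K)
-65*C(L(1), -1) = -65*(63 + 7*1) = -65*(63 + 7) = -65*70 = -4550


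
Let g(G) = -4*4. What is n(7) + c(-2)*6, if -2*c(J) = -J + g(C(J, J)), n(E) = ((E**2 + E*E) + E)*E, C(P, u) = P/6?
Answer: 777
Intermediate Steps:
C(P, u) = P/6 (C(P, u) = P*(1/6) = P/6)
g(G) = -16
n(E) = E*(E + 2*E**2) (n(E) = ((E**2 + E**2) + E)*E = (2*E**2 + E)*E = (E + 2*E**2)*E = E*(E + 2*E**2))
c(J) = 8 + J/2 (c(J) = -(-J - 16)/2 = -(-16 - J)/2 = 8 + J/2)
n(7) + c(-2)*6 = 7**2*(1 + 2*7) + (8 + (1/2)*(-2))*6 = 49*(1 + 14) + (8 - 1)*6 = 49*15 + 7*6 = 735 + 42 = 777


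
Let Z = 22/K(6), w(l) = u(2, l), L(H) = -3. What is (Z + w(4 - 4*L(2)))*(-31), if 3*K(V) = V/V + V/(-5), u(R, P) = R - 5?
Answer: 10323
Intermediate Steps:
u(R, P) = -5 + R
K(V) = ⅓ - V/15 (K(V) = (V/V + V/(-5))/3 = (1 + V*(-⅕))/3 = (1 - V/5)/3 = ⅓ - V/15)
w(l) = -3 (w(l) = -5 + 2 = -3)
Z = -330 (Z = 22/(⅓ - 1/15*6) = 22/(⅓ - ⅖) = 22/(-1/15) = 22*(-15) = -330)
(Z + w(4 - 4*L(2)))*(-31) = (-330 - 3)*(-31) = -333*(-31) = 10323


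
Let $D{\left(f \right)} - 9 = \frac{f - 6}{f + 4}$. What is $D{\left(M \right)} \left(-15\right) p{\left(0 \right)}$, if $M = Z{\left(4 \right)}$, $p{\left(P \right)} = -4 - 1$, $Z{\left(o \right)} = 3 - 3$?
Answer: $\frac{1125}{2} \approx 562.5$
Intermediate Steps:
$Z{\left(o \right)} = 0$
$p{\left(P \right)} = -5$
$M = 0$
$D{\left(f \right)} = 9 + \frac{-6 + f}{4 + f}$ ($D{\left(f \right)} = 9 + \frac{f - 6}{f + 4} = 9 + \frac{-6 + f}{4 + f}$)
$D{\left(M \right)} \left(-15\right) p{\left(0 \right)} = \frac{10 \left(3 + 0\right)}{4 + 0} \left(-15\right) \left(-5\right) = 10 \cdot \frac{1}{4} \cdot 3 \left(-15\right) \left(-5\right) = \frac{15}{2} \left(-15\right) \left(-5\right) = \left(- \frac{225}{2}\right) \left(-5\right) = \frac{1125}{2}$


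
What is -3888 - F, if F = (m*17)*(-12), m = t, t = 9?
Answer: -2052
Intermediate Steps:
m = 9
F = -1836 (F = (9*17)*(-12) = 153*(-12) = -1836)
-3888 - F = -3888 - 1*(-1836) = -3888 + 1836 = -2052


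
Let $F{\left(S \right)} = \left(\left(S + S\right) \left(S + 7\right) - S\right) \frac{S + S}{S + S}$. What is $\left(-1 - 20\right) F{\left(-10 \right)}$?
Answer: $-1470$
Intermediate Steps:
$F{\left(S \right)} = - S + 2 S \left(7 + S\right)$ ($F{\left(S \right)} = \left(2 S \left(7 + S\right) - S\right) \frac{2 S}{2 S} = \left(2 S \left(7 + S\right) - S\right) 2 S \frac{1}{2 S} = \left(- S + 2 S \left(7 + S\right)\right) 1 = - S + 2 S \left(7 + S\right)$)
$\left(-1 - 20\right) F{\left(-10 \right)} = \left(-1 - 20\right) \left(- 10 \left(13 + 2 \left(-10\right)\right)\right) = \left(-1 - 20\right) \left(- 10 \left(13 - 20\right)\right) = - 21 \left(\left(-10\right) \left(-7\right)\right) = \left(-21\right) 70 = -1470$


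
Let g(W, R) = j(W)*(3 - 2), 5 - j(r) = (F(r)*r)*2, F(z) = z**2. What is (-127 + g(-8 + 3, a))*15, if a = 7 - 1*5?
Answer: 1920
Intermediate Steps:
a = 2 (a = 7 - 5 = 2)
j(r) = 5 - 2*r**3 (j(r) = 5 - r**2*r*2 = 5 - r**3*2 = 5 - 2*r**3)
g(W, R) = 5 - 2*W**3 (g(W, R) = (5 - 2*W**3)*(3 - 2) = (5 - 2*W**3)*1 = 5 - 2*W**3)
(-127 + g(-8 + 3, a))*15 = (-127 + (5 - 2*(-8 + 3)**3))*15 = (-127 + (5 - 2*(-5)**3))*15 = (-127 + (5 - 2*(-125)))*15 = (-127 + (5 + 250))*15 = (-127 + 255)*15 = 128*15 = 1920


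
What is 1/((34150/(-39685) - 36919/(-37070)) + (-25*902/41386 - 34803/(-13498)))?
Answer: 20545270168215815/44560877145300613 ≈ 0.46106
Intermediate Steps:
1/((34150/(-39685) - 36919/(-37070)) + (-25*902/41386 - 34803/(-13498))) = 1/((34150*(-1/39685) - 36919*(-1/37070)) + (-22550*1/41386 - 34803*(-1/13498))) = 1/((-6830/7937 + 36919/37070) + (-11275/20693 + 34803/13498)) = 1/(39838003/294224590 + 567988529/279314114) = 1/(44560877145300613/20545270168215815) = 20545270168215815/44560877145300613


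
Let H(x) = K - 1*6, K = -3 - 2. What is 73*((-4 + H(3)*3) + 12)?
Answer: -1825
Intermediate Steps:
K = -5
H(x) = -11 (H(x) = -5 - 1*6 = -5 - 6 = -11)
73*((-4 + H(3)*3) + 12) = 73*((-4 - 11*3) + 12) = 73*((-4 - 33) + 12) = 73*(-37 + 12) = 73*(-25) = -1825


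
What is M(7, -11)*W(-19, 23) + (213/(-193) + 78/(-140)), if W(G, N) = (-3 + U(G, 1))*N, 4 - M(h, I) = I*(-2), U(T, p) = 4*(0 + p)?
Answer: -5615577/13510 ≈ -415.66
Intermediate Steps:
U(T, p) = 4*p
M(h, I) = 4 + 2*I (M(h, I) = 4 - I*(-2) = 4 - (-2)*I = 4 + 2*I)
W(G, N) = N (W(G, N) = (-3 + 4*1)*N = (-3 + 4)*N = 1*N = N)
M(7, -11)*W(-19, 23) + (213/(-193) + 78/(-140)) = (4 + 2*(-11))*23 + (213/(-193) + 78/(-140)) = (4 - 22)*23 + (213*(-1/193) + 78*(-1/140)) = -18*23 + (-213/193 - 39/70) = -414 - 22437/13510 = -5615577/13510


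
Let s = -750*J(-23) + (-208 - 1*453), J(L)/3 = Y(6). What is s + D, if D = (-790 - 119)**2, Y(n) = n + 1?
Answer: 809870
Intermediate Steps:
Y(n) = 1 + n
J(L) = 21 (J(L) = 3*(1 + 6) = 3*7 = 21)
s = -16411 (s = -750*21 + (-208 - 1*453) = -15750 + (-208 - 453) = -15750 - 661 = -16411)
D = 826281 (D = (-909)**2 = 826281)
s + D = -16411 + 826281 = 809870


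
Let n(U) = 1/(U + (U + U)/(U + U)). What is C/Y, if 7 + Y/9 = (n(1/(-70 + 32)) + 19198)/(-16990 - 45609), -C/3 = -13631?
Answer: -31571617853/50770515 ≈ -621.85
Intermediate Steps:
C = 40893 (C = -3*(-13631) = 40893)
n(U) = 1/(1 + U) (n(U) = 1/(U + (2*U)/((2*U))) = 1/(U + (2*U)*(1/(2*U))) = 1/(U + 1) = 1/(1 + U))
Y = -152311545/2316163 (Y = -63 + 9*((1/(1 + 1/(-70 + 32)) + 19198)/(-16990 - 45609)) = -63 + 9*((1/(1 + 1/(-38)) + 19198)/(-62599)) = -63 + 9*((1/(1 - 1/38) + 19198)*(-1/62599)) = -63 + 9*((1/(37/38) + 19198)*(-1/62599)) = -63 + 9*((38/37 + 19198)*(-1/62599)) = -63 + 9*((710364/37)*(-1/62599)) = -63 + 9*(-710364/2316163) = -63 - 6393276/2316163 = -152311545/2316163 ≈ -65.760)
C/Y = 40893/(-152311545/2316163) = 40893*(-2316163/152311545) = -31571617853/50770515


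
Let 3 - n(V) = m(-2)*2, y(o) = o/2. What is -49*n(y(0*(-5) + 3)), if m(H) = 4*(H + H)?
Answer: -1715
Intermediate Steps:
m(H) = 8*H (m(H) = 4*(2*H) = 8*H)
y(o) = o/2 (y(o) = o*(½) = o/2)
n(V) = 35 (n(V) = 3 - 8*(-2)*2 = 3 - (-16)*2 = 3 - 1*(-32) = 3 + 32 = 35)
-49*n(y(0*(-5) + 3)) = -49*35 = -1715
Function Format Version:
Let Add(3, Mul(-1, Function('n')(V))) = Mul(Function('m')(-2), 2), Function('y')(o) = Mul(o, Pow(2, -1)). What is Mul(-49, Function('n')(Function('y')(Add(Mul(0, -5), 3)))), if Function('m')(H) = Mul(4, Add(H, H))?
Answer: -1715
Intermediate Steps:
Function('m')(H) = Mul(8, H) (Function('m')(H) = Mul(4, Mul(2, H)) = Mul(8, H))
Function('y')(o) = Mul(Rational(1, 2), o) (Function('y')(o) = Mul(o, Rational(1, 2)) = Mul(Rational(1, 2), o))
Function('n')(V) = 35 (Function('n')(V) = Add(3, Mul(-1, Mul(Mul(8, -2), 2))) = Add(3, Mul(-1, Mul(-16, 2))) = Add(3, Mul(-1, -32)) = Add(3, 32) = 35)
Mul(-49, Function('n')(Function('y')(Add(Mul(0, -5), 3)))) = Mul(-49, 35) = -1715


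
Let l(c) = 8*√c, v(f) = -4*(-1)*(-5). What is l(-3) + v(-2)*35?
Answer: -700 + 8*I*√3 ≈ -700.0 + 13.856*I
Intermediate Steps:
v(f) = -20 (v(f) = 4*(-5) = -20)
l(-3) + v(-2)*35 = 8*√(-3) - 20*35 = 8*(I*√3) - 700 = 8*I*√3 - 700 = -700 + 8*I*√3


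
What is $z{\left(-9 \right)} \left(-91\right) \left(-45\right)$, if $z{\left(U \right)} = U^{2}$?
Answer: $331695$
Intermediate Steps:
$z{\left(-9 \right)} \left(-91\right) \left(-45\right) = \left(-9\right)^{2} \left(-91\right) \left(-45\right) = 81 \left(-91\right) \left(-45\right) = \left(-7371\right) \left(-45\right) = 331695$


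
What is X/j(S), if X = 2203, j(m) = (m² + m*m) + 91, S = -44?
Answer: 2203/3963 ≈ 0.55589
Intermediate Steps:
j(m) = 91 + 2*m² (j(m) = (m² + m²) + 91 = 2*m² + 91 = 91 + 2*m²)
X/j(S) = 2203/(91 + 2*(-44)²) = 2203/(91 + 2*1936) = 2203/(91 + 3872) = 2203/3963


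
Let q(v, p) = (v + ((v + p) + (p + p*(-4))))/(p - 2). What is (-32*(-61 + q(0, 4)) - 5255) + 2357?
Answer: -818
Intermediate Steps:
q(v, p) = (-2*p + 2*v)/(-2 + p) (q(v, p) = (v + ((p + v) + (p - 4*p)))/(-2 + p) = (v + ((p + v) - 3*p))/(-2 + p) = (v + (v - 2*p))/(-2 + p) = (-2*p + 2*v)/(-2 + p))
(-32*(-61 + q(0, 4)) - 5255) + 2357 = (-32*(-61 + 2*(0 - 1*4)/(-2 + 4)) - 5255) + 2357 = (-32*(-61 + 2*(0 - 4)/2) - 5255) + 2357 = (-32*(-61 + 2*(½)*(-4)) - 5255) + 2357 = (-32*(-61 - 4) - 5255) + 2357 = (-32*(-65) - 5255) + 2357 = (2080 - 5255) + 2357 = -3175 + 2357 = -818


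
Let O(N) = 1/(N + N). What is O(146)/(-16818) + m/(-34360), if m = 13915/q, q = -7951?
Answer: 850767061/16770349796052 ≈ 5.0730e-5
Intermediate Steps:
m = -13915/7951 (m = 13915/(-7951) = 13915*(-1/7951) = -13915/7951 ≈ -1.7501)
O(N) = 1/(2*N)
O(146)/(-16818) + m/(-34360) = ((1/2)/146)/(-16818) - 13915/7951/(-34360) = ((1/2)*(1/146))*(-1/16818) - 13915/7951*(-1/34360) = (1/292)*(-1/16818) + 2783/54639272 = -1/4910856 + 2783/54639272 = 850767061/16770349796052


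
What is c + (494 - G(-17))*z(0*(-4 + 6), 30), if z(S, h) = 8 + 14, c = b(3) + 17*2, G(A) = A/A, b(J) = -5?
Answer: 10875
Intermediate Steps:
G(A) = 1
c = 29 (c = -5 + 17*2 = -5 + 34 = 29)
z(S, h) = 22
c + (494 - G(-17))*z(0*(-4 + 6), 30) = 29 + (494 - 1*1)*22 = 29 + (494 - 1)*22 = 29 + 493*22 = 29 + 10846 = 10875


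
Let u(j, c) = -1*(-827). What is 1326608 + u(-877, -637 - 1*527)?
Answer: 1327435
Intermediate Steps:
u(j, c) = 827
1326608 + u(-877, -637 - 1*527) = 1326608 + 827 = 1327435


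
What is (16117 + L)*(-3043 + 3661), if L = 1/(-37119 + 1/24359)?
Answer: 4502963297876229/452090860 ≈ 9.9603e+6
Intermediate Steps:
L = -24359/904181720 (L = 1/(-37119 + 1/24359) = 1/(-904181720/24359) = -24359/904181720 ≈ -2.6940e-5)
(16117 + L)*(-3043 + 3661) = (16117 - 24359/904181720)*(-3043 + 3661) = (14572696756881/904181720)*618 = 4502963297876229/452090860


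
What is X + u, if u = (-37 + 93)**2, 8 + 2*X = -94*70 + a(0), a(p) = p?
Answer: -158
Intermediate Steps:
X = -3294 (X = -4 + (-94*70 + 0)/2 = -4 + (-6580 + 0)/2 = -4 + (1/2)*(-6580) = -4 - 3290 = -3294)
u = 3136 (u = 56**2 = 3136)
X + u = -3294 + 3136 = -158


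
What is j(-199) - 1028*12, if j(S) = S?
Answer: -12535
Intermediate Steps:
j(-199) - 1028*12 = -199 - 1028*12 = -199 - 1*12336 = -199 - 12336 = -12535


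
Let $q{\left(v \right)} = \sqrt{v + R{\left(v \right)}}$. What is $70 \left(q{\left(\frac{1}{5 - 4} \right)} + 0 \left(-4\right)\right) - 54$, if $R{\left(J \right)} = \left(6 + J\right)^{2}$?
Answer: $-54 + 350 \sqrt{2} \approx 440.97$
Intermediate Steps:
$q{\left(v \right)} = \sqrt{v + \left(6 + v\right)^{2}}$
$70 \left(q{\left(\frac{1}{5 - 4} \right)} + 0 \left(-4\right)\right) - 54 = 70 \left(\sqrt{\frac{1}{5 - 4} + \left(6 + \frac{1}{5 - 4}\right)^{2}} + 0 \left(-4\right)\right) - 54 = 70 \left(\sqrt{1^{-1} + \left(6 + 1^{-1}\right)^{2}} + 0\right) - 54 = 70 \left(\sqrt{1 + \left(6 + 1\right)^{2}} + 0\right) - 54 = 70 \left(\sqrt{1 + 7^{2}} + 0\right) - 54 = 70 \left(\sqrt{1 + 49} + 0\right) - 54 = 70 \left(\sqrt{50} + 0\right) - 54 = 70 \left(5 \sqrt{2} + 0\right) - 54 = 70 \cdot 5 \sqrt{2} - 54 = 350 \sqrt{2} - 54 = -54 + 350 \sqrt{2}$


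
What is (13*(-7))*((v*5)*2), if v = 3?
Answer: -2730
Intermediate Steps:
(13*(-7))*((v*5)*2) = (13*(-7))*((3*5)*2) = -1365*2 = -91*30 = -2730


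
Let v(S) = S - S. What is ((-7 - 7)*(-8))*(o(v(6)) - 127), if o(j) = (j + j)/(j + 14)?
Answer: -14224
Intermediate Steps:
v(S) = 0
o(j) = 2*j/(14 + j) (o(j) = (2*j)/(14 + j) = 2*j/(14 + j))
((-7 - 7)*(-8))*(o(v(6)) - 127) = ((-7 - 7)*(-8))*(2*0/(14 + 0) - 127) = (-14*(-8))*(2*0/14 - 127) = 112*(2*0*(1/14) - 127) = 112*(0 - 127) = 112*(-127) = -14224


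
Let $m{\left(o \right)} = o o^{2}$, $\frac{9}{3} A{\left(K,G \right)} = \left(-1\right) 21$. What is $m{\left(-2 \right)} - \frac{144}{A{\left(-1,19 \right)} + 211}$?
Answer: $- \frac{148}{17} \approx -8.7059$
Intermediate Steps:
$A{\left(K,G \right)} = -7$ ($A{\left(K,G \right)} = \frac{\left(-1\right) 21}{3} = \frac{1}{3} \left(-21\right) = -7$)
$m{\left(o \right)} = o^{3}$
$m{\left(-2 \right)} - \frac{144}{A{\left(-1,19 \right)} + 211} = \left(-2\right)^{3} - \frac{144}{-7 + 211} = -8 - \frac{144}{204} = -8 - \frac{12}{17} = - \frac{148}{17}$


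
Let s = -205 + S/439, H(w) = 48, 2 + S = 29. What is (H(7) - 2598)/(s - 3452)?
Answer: 186575/267566 ≈ 0.69730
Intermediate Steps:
S = 27 (S = -2 + 29 = 27)
s = -89968/439 (s = -205 + 27/439 = -89968/439 ≈ -204.94)
(H(7) - 2598)/(s - 3452) = (48 - 2598)/(-89968/439 - 3452) = -2550/(-1605396/439) = -2550*(-439/1605396) = 186575/267566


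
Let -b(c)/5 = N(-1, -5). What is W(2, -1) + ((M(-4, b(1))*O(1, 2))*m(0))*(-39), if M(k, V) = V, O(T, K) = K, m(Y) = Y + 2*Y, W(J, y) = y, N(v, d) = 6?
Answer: -1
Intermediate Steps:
m(Y) = 3*Y
b(c) = -30 (b(c) = -5*6 = -30)
W(2, -1) + ((M(-4, b(1))*O(1, 2))*m(0))*(-39) = -1 + ((-30*2)*(3*0))*(-39) = -1 - 60*0*(-39) = -1 + 0*(-39) = -1 + 0 = -1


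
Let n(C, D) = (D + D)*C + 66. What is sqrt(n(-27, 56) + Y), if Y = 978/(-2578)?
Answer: I*sqrt(4915409439)/1289 ≈ 54.391*I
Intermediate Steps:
n(C, D) = 66 + 2*C*D (n(C, D) = (2*D)*C + 66 = 2*C*D + 66 = 66 + 2*C*D)
Y = -489/1289 (Y = 978*(-1/2578) = -489/1289 ≈ -0.37936)
sqrt(n(-27, 56) + Y) = sqrt((66 + 2*(-27)*56) - 489/1289) = sqrt((66 - 3024) - 489/1289) = sqrt(-2958 - 489/1289) = sqrt(-3813351/1289) = I*sqrt(4915409439)/1289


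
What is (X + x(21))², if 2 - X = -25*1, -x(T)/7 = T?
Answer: 14400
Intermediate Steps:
x(T) = -7*T
X = 27 (X = 2 - (-25) = 2 - 1*(-25) = 2 + 25 = 27)
(X + x(21))² = (27 - 7*21)² = (27 - 147)² = (-120)² = 14400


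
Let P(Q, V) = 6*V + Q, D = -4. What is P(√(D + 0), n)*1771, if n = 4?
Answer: 42504 + 3542*I ≈ 42504.0 + 3542.0*I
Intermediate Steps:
P(Q, V) = Q + 6*V
P(√(D + 0), n)*1771 = (√(-4 + 0) + 6*4)*1771 = (√(-4) + 24)*1771 = (2*I + 24)*1771 = (24 + 2*I)*1771 = 42504 + 3542*I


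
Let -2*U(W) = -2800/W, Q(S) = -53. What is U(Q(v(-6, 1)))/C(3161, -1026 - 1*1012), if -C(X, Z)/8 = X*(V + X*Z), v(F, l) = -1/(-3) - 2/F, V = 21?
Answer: -175/1079263836701 ≈ -1.6215e-10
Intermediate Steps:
v(F, l) = 1/3 - 2/F (v(F, l) = -1*(-1/3) - 2/F = 1/3 - 2/F)
U(W) = 1400/W (U(W) = -(-1400)/W = 1400/W)
C(X, Z) = -8*X*(21 + X*Z)
U(Q(v(-6, 1)))/C(3161, -1026 - 1*1012) = (1400/(-53))/((-8*3161*(21 + 3161*(-1026 - 1*1012)))) = (1400*(-1/53))/((-8*3161*(21 + 3161*(-1026 - 1012)))) = -1400*(-1/(25288*(21 + 3161*(-2038))))/53 = -1400*(-1/(25288*(21 - 6442118)))/53 = -1400/(53*((-8*3161*(-6442097)))) = -1400/53/162907748936 = -1400/53*1/162907748936 = -175/1079263836701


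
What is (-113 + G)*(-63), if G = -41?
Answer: 9702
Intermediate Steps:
(-113 + G)*(-63) = (-113 - 41)*(-63) = -154*(-63) = 9702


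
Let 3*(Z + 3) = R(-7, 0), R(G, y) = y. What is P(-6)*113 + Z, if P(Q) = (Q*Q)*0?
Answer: -3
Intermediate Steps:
P(Q) = 0 (P(Q) = Q**2*0 = 0)
Z = -3 (Z = -3 + (1/3)*0 = -3 + 0 = -3)
P(-6)*113 + Z = 0*113 - 3 = 0 - 3 = -3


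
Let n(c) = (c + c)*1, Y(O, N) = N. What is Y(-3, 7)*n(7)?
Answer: 98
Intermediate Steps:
n(c) = 2*c (n(c) = (2*c)*1 = 2*c)
Y(-3, 7)*n(7) = 7*(2*7) = 7*14 = 98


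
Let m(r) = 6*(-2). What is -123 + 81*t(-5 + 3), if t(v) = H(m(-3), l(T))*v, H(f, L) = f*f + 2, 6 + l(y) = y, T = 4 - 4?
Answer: -23775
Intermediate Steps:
m(r) = -12
T = 0
l(y) = -6 + y
H(f, L) = 2 + f² (H(f, L) = f² + 2 = 2 + f²)
t(v) = 146*v (t(v) = (2 + (-12)²)*v = (2 + 144)*v = 146*v)
-123 + 81*t(-5 + 3) = -123 + 81*(146*(-5 + 3)) = -123 + 81*(146*(-2)) = -123 + 81*(-292) = -123 - 23652 = -23775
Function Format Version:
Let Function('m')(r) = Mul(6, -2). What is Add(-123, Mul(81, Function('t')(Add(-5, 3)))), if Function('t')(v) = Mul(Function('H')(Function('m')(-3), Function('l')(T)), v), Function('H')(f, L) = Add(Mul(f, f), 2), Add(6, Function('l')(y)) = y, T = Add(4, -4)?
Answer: -23775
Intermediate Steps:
Function('m')(r) = -12
T = 0
Function('l')(y) = Add(-6, y)
Function('H')(f, L) = Add(2, Pow(f, 2)) (Function('H')(f, L) = Add(Pow(f, 2), 2) = Add(2, Pow(f, 2)))
Function('t')(v) = Mul(146, v) (Function('t')(v) = Mul(Add(2, Pow(-12, 2)), v) = Mul(Add(2, 144), v) = Mul(146, v))
Add(-123, Mul(81, Function('t')(Add(-5, 3)))) = Add(-123, Mul(81, Mul(146, Add(-5, 3)))) = Add(-123, Mul(81, Mul(146, -2))) = Add(-123, Mul(81, -292)) = Add(-123, -23652) = -23775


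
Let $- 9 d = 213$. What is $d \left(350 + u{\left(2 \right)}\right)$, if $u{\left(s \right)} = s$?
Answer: $- \frac{24992}{3} \approx -8330.7$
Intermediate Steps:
$d = - \frac{71}{3}$ ($d = \left(- \frac{1}{9}\right) 213 = - \frac{71}{3} \approx -23.667$)
$d \left(350 + u{\left(2 \right)}\right) = - \frac{71 \left(350 + 2\right)}{3} = \left(- \frac{71}{3}\right) 352 = - \frac{24992}{3}$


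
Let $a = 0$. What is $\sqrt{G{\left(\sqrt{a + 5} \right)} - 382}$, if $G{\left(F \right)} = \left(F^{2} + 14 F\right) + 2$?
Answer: $\sqrt{-375 + 14 \sqrt{5}} \approx 18.539 i$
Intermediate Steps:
$G{\left(F \right)} = 2 + F^{2} + 14 F$
$\sqrt{G{\left(\sqrt{a + 5} \right)} - 382} = \sqrt{\left(2 + \left(\sqrt{0 + 5}\right)^{2} + 14 \sqrt{0 + 5}\right) - 382} = \sqrt{\left(2 + \left(\sqrt{5}\right)^{2} + 14 \sqrt{5}\right) - 382} = \sqrt{\left(2 + 5 + 14 \sqrt{5}\right) - 382} = \sqrt{\left(7 + 14 \sqrt{5}\right) - 382} = \sqrt{-375 + 14 \sqrt{5}}$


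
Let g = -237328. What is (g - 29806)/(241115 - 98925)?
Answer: -133567/71095 ≈ -1.8787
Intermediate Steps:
(g - 29806)/(241115 - 98925) = (-237328 - 29806)/(241115 - 98925) = -267134/142190 = -267134*1/142190 = -133567/71095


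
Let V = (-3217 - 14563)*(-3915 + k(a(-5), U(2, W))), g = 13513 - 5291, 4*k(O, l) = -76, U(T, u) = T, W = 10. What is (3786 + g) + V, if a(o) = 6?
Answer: 69958528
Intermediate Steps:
k(O, l) = -19 (k(O, l) = (¼)*(-76) = -19)
g = 8222
V = 69946520 (V = (-3217 - 14563)*(-3915 - 19) = -17780*(-3934) = 69946520)
(3786 + g) + V = (3786 + 8222) + 69946520 = 12008 + 69946520 = 69958528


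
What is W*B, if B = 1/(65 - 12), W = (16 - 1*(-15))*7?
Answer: 217/53 ≈ 4.0943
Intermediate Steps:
W = 217 (W = (16 + 15)*7 = 31*7 = 217)
B = 1/53 ≈ 0.018868
W*B = 217*(1/53) = 217/53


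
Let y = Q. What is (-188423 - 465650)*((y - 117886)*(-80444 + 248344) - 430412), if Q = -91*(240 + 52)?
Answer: 15864493922036676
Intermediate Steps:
Q = -26572 (Q = -91*292 = -26572)
y = -26572
(-188423 - 465650)*((y - 117886)*(-80444 + 248344) - 430412) = (-188423 - 465650)*((-26572 - 117886)*(-80444 + 248344) - 430412) = -654073*(-144458*167900 - 430412) = -654073*(-24254498200 - 430412) = -654073*(-24254928612) = 15864493922036676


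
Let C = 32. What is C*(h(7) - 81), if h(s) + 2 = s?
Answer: -2432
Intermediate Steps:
h(s) = -2 + s
C*(h(7) - 81) = 32*((-2 + 7) - 81) = 32*(5 - 81) = 32*(-76) = -2432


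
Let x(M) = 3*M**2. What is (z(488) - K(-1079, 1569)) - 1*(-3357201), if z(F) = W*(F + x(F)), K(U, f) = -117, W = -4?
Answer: 497638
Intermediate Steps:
z(F) = -12*F**2 - 4*F (z(F) = -4*(F + 3*F**2) = -12*F**2 - 4*F)
(z(488) - K(-1079, 1569)) - 1*(-3357201) = (4*488*(-1 - 3*488) - 1*(-117)) - 1*(-3357201) = (4*488*(-1 - 1464) + 117) + 3357201 = (4*488*(-1465) + 117) + 3357201 = (-2859680 + 117) + 3357201 = -2859563 + 3357201 = 497638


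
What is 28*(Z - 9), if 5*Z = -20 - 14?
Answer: -2212/5 ≈ -442.40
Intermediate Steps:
Z = -34/5 (Z = (-20 - 14)/5 = (⅕)*(-34) = -34/5 ≈ -6.8000)
28*(Z - 9) = 28*(-34/5 - 9) = 28*(-79/5) = -2212/5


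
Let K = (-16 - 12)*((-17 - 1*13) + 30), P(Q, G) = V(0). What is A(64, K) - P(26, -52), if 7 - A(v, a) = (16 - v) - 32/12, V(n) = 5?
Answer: 158/3 ≈ 52.667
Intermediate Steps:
P(Q, G) = 5
K = 0 (K = -28*((-17 - 13) + 30) = -28*(-30 + 30) = -28*0 = 0)
A(v, a) = -19/3 + v (A(v, a) = 7 - ((16 - v) - 32/12) = 7 - ((16 - v) - 1*8/3) = 7 - ((16 - v) - 8/3) = 7 - (40/3 - v) = 7 + (-40/3 + v) = -19/3 + v)
A(64, K) - P(26, -52) = (-19/3 + 64) - 1*5 = 173/3 - 5 = 158/3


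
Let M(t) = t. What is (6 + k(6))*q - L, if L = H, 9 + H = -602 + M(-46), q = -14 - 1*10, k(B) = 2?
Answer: 465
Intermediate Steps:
q = -24 (q = -14 - 10 = -24)
H = -657 (H = -9 + (-602 - 46) = -9 - 648 = -657)
L = -657
(6 + k(6))*q - L = (6 + 2)*(-24) - 1*(-657) = 8*(-24) + 657 = -192 + 657 = 465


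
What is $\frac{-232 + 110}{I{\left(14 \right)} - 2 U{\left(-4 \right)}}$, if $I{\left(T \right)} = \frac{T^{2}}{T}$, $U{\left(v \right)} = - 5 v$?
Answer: $\frac{61}{13} \approx 4.6923$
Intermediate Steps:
$I{\left(T \right)} = T$
$\frac{-232 + 110}{I{\left(14 \right)} - 2 U{\left(-4 \right)}} = \frac{-232 + 110}{14 - 2 \left(\left(-5\right) \left(-4\right)\right)} = - \frac{122}{14 - 40} = - \frac{122}{-26} = \left(-122\right) \left(- \frac{1}{26}\right) = \frac{61}{13}$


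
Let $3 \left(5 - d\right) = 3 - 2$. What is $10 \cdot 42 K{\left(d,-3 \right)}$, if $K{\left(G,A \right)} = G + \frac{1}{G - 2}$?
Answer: $\frac{4235}{2} \approx 2117.5$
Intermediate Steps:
$d = \frac{14}{3}$ ($d = 5 - \frac{3 - 2}{3} = 5 - \frac{1}{3} = \frac{14}{3} \approx 4.6667$)
$K{\left(G,A \right)} = G + \frac{1}{-2 + G}$ ($K{\left(G,A \right)} = G + \frac{1}{G + \left(-2 + 0\right)} = G + \frac{1}{G - 2} = G + \frac{1}{-2 + G}$)
$10 \cdot 42 K{\left(d,-3 \right)} = 10 \cdot 42 \frac{1 + \left(\frac{14}{3}\right)^{2} - \frac{28}{3}}{-2 + \frac{14}{3}} = 420 \frac{1 + \frac{196}{9} - \frac{28}{3}}{\frac{8}{3}} = 420 \cdot \frac{3}{8} \cdot \frac{121}{9} = 420 \cdot \frac{121}{24} = \frac{4235}{2}$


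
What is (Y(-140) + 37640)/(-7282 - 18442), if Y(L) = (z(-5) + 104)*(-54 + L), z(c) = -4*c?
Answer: -3396/6431 ≈ -0.52807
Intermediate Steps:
Y(L) = -6696 + 124*L (Y(L) = (-4*(-5) + 104)*(-54 + L) = (20 + 104)*(-54 + L) = 124*(-54 + L) = -6696 + 124*L)
(Y(-140) + 37640)/(-7282 - 18442) = ((-6696 + 124*(-140)) + 37640)/(-7282 - 18442) = ((-6696 - 17360) + 37640)/(-25724) = (-24056 + 37640)*(-1/25724) = 13584*(-1/25724) = -3396/6431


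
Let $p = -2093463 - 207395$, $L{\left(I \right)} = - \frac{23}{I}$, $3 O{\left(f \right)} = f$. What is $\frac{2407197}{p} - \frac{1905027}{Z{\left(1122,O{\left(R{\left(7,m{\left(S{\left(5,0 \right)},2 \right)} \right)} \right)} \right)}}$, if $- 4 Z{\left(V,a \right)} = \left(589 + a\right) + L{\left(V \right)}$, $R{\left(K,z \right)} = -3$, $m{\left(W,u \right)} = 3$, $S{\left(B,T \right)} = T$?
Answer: $\frac{19670198340734547}{1517905933754} \approx 12959.0$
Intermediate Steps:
$O{\left(f \right)} = \frac{f}{3}$
$p = -2300858$
$Z{\left(V,a \right)} = - \frac{589}{4} - \frac{a}{4} + \frac{23}{4 V}$ ($Z{\left(V,a \right)} = - \frac{\left(589 + a\right) - \frac{23}{V}}{4} = - \frac{589 + a - \frac{23}{V}}{4} = - \frac{589}{4} - \frac{a}{4} + \frac{23}{4 V}$)
$\frac{2407197}{p} - \frac{1905027}{Z{\left(1122,O{\left(R{\left(7,m{\left(S{\left(5,0 \right)},2 \right)} \right)} \right)} \right)}} = \frac{2407197}{-2300858} - \frac{1905027}{\frac{1}{4} \cdot \frac{1}{1122} \left(23 - 1122 \left(589 + \frac{1}{3} \left(-3\right)\right)\right)} = 2407197 \left(- \frac{1}{2300858}\right) - \frac{1905027}{\frac{1}{4} \cdot \frac{1}{1122} \left(23 - 1122 \left(589 - 1\right)\right)} = - \frac{2407197}{2300858} - \frac{1905027}{\frac{1}{4} \cdot \frac{1}{1122} \left(23 - 1122 \cdot 588\right)} = - \frac{2407197}{2300858} - \frac{1905027}{\frac{1}{4} \cdot \frac{1}{1122} \left(23 - 659736\right)} = - \frac{2407197}{2300858} - \frac{1905027}{\frac{1}{4} \cdot \frac{1}{1122} \left(-659713\right)} = - \frac{2407197}{2300858} - \frac{1905027}{- \frac{659713}{4488}} = - \frac{2407197}{2300858} - - \frac{8549761176}{659713} = - \frac{2407197}{2300858} + \frac{8549761176}{659713} = \frac{19670198340734547}{1517905933754}$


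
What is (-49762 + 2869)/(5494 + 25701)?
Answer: -46893/31195 ≈ -1.5032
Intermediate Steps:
(-49762 + 2869)/(5494 + 25701) = -46893/31195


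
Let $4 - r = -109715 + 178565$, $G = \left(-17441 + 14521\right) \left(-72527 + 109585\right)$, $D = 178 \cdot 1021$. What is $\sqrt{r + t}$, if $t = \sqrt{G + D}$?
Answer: $\sqrt{-68846 + 17 i \sqrt{373798}} \approx 19.75 + 263.13 i$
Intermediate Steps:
$D = 181738$
$G = -108209360$ ($G = \left(-2920\right) 37058 = -108209360$)
$r = -68846$ ($r = 4 - \left(-109715 + 178565\right) = 4 - 68850 = -68846$)
$t = 17 i \sqrt{373798}$ ($t = \sqrt{-108209360 + 181738} = \sqrt{-108027622} = 17 i \sqrt{373798} \approx 10394.0 i$)
$\sqrt{r + t} = \sqrt{-68846 + 17 i \sqrt{373798}}$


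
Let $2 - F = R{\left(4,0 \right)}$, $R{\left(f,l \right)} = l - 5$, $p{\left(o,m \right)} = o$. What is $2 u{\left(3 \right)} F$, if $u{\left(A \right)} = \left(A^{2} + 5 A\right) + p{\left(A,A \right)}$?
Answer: $378$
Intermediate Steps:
$u{\left(A \right)} = A^{2} + 6 A$ ($u{\left(A \right)} = \left(A^{2} + 5 A\right) + A = A^{2} + 6 A$)
$R{\left(f,l \right)} = -5 + l$ ($R{\left(f,l \right)} = l - 5 = -5 + l$)
$F = 7$ ($F = 2 - \left(-5 + 0\right) = 2 - -5 = 2 + 5 = 7$)
$2 u{\left(3 \right)} F = 2 \cdot 3 \left(6 + 3\right) 7 = 2 \cdot 3 \cdot 9 \cdot 7 = 2 \cdot 27 \cdot 7 = 54 \cdot 7 = 378$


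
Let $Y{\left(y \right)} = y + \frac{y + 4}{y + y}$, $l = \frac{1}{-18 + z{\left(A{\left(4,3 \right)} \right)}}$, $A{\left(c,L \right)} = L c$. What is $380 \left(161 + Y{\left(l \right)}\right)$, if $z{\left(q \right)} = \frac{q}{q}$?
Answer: $\frac{823270}{17} \approx 48428.0$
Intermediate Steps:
$z{\left(q \right)} = 1$
$l = - \frac{1}{17}$ ($l = \frac{1}{-18 + 1} = \frac{1}{-17} = - \frac{1}{17} \approx -0.058824$)
$Y{\left(y \right)} = y + \frac{4 + y}{2 y}$
$380 \left(161 + Y{\left(l \right)}\right) = 380 \left(161 + \left(\frac{1}{2} - \frac{1}{17} + \frac{2}{- \frac{1}{17}}\right)\right) = 380 \left(161 + \left(\frac{1}{2} - \frac{1}{17} + 2 \left(-17\right)\right)\right) = 380 \left(161 - \frac{1141}{34}\right) = 380 \cdot \frac{4333}{34} = \frac{823270}{17}$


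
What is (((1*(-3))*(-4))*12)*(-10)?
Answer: -1440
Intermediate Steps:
(((1*(-3))*(-4))*12)*(-10) = (-3*(-4)*12)*(-10) = (12*12)*(-10) = 144*(-10) = -1440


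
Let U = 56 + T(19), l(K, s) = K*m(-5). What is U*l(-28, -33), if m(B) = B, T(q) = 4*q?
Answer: 18480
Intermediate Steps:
l(K, s) = -5*K (l(K, s) = K*(-5) = -5*K)
U = 132 (U = 56 + 4*19 = 56 + 76 = 132)
U*l(-28, -33) = 132*(-5*(-28)) = 132*140 = 18480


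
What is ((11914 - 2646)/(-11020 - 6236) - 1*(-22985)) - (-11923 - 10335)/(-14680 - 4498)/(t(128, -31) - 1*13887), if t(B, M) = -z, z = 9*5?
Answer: 2207750725818985/96054048612 ≈ 22984.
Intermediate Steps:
z = 45
t(B, M) = -45 (t(B, M) = -1*45 = -45)
((11914 - 2646)/(-11020 - 6236) - 1*(-22985)) - (-11923 - 10335)/(-14680 - 4498)/(t(128, -31) - 1*13887) = ((11914 - 2646)/(-11020 - 6236) - 1*(-22985)) - (-11923 - 10335)/(-14680 - 4498)/(-45 - 1*13887) = (9268/(-17256) + 22985) - (-22258/(-19178))/(-45 - 13887) = (9268*(-1/17256) + 22985) - (-22258*(-1/19178))/(-13932) = (-2317/4314 + 22985) - 11129*(-1)/(9589*13932) = 99154973/4314 - 1*(-11129/133593948) = 99154973/4314 + 11129/133593948 = 2207750725818985/96054048612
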